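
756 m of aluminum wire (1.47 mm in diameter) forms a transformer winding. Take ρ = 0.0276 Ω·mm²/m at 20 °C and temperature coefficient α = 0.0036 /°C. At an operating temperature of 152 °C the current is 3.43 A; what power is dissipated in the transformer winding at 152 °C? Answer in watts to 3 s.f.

ρ = 0.0276 Ω·mm²/m = 2.76×10^-8 Ω·m
A = π(d/2)² = π(7.3500e-04 m)² = 1.697e-06 m²
R₍20₎ = ρL/A = (2.76×10^-8)(756)/(1.697e-06) = 12.29 Ω
R₍152₎ = R₍20₎(1 + αΔT) = 12.29 × (1 + 0.0036×132) = 18.14 Ω
P = I²R = (3.43)² × 18.14 = 213 W

213 W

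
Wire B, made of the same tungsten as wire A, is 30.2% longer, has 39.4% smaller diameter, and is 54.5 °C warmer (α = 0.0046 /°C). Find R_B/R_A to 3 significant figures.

R ∝ ρL/d² with ρ ∝ (1+αΔT), so R_B/R_A = (1 + 30.2/100) × (1 − 39.4/100)⁻² × (1 + 0.0046×54.5)
= 1.302 × 2.723 × 1.251 = 4.43

4.43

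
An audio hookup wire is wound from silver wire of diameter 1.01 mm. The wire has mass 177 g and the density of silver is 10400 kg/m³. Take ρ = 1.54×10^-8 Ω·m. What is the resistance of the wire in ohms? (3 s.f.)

0.408 Ω

A = π(d/2)² = π(5.0500e-04 m)² = 8.0118e-07 m²
L = m/(density·A) = 0.177/(10400×8.0118e-07) = 21.24 m
R = ρL/A = (1.54×10^-8)(21.24)/(8.0118e-07) = 0.408 Ω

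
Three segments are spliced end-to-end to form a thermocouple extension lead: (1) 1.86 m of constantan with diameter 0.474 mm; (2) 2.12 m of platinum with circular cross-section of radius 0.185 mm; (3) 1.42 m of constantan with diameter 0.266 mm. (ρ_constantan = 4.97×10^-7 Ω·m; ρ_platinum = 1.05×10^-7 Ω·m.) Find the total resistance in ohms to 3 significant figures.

Seg 1: A = π(d/2)² = π(2.3700e-04 m)² = 1.765e-07 m²
R_1 = (4.97×10^-7)(1.86)/(1.765e-07) = 5.239 Ω
Seg 2: A = πr² = π(1.8500e-04 m)² = 1.075e-07 m²
R_2 = (1.05×10^-7)(2.12)/(1.075e-07) = 2.07 Ω
Seg 3: A = π(d/2)² = π(1.3300e-04 m)² = 5.557e-08 m²
R_3 = (4.97×10^-7)(1.42)/(5.557e-08) = 12.7 Ω
R_total = R_1 + R_2 + R_3 = 20.0 Ω

20.0 Ω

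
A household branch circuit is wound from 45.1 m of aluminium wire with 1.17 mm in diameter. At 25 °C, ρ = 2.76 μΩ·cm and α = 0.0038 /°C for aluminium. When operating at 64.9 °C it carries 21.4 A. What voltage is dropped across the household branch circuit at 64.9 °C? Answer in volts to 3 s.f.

28.5 V

ρ = 2.76 μΩ·cm = 2.76×10^-8 Ω·m
A = π(d/2)² = π(5.8500e-04 m)² = 1.075e-06 m²
R₍25₎ = ρL/A = (2.76×10^-8)(45.1)/(1.075e-06) = 1.158 Ω
R₍64.9₎ = R₍25₎(1 + αΔT) = 1.158 × (1 + 0.0038×39.9) = 1.333 Ω
V = IR = 21.4 × 1.333 = 28.5 V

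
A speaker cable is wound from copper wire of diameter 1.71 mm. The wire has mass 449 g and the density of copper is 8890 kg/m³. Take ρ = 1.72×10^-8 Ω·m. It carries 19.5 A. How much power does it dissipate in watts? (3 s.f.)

A = π(d/2)² = π(8.5500e-04 m)² = 2.2966e-06 m²
L = m/(density·A) = 0.449/(8890×2.2966e-06) = 21.99 m
R = ρL/A = (1.72×10^-8)(21.99)/(2.2966e-06) = 0.1647 Ω
P = I²R = (19.5)² × 0.1647 = 62.6 W

62.6 W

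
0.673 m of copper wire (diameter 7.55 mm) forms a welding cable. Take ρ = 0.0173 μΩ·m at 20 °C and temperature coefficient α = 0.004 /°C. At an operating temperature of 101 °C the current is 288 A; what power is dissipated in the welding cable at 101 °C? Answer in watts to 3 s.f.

ρ = 0.0173 μΩ·m = 1.73×10^-8 Ω·m
A = π(d/2)² = π(3.7750e-03 m)² = 4.477e-05 m²
R₍20₎ = ρL/A = (1.73×10^-8)(0.673)/(4.477e-05) = 2.601×10^-4 Ω
R₍101₎ = R₍20₎(1 + αΔT) = 2.601×10^-4 × (1 + 0.004×81) = 3.443×10^-4 Ω
P = I²R = (288)² × 3.443×10^-4 = 28.6 W

28.6 W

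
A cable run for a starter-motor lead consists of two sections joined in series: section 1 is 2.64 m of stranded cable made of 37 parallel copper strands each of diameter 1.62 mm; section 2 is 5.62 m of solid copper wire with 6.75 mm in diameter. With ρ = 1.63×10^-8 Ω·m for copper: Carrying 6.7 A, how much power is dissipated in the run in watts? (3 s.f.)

Section 1: A_strand = π(8.1000e-04)² = 2.061e-06 m²; R₁ = ρL/(N·A_s) = (1.63×10^-8)(2.64)/(37×2.061e-06) = 5.642×10^-4 Ω
Section 2: A = π(d/2)² = π(3.3750e-03 m)² = 3.578e-05 m²
R₂ = (1.63×10^-8)(5.62)/(3.578e-05) = 0.00256 Ω
R = R₁ + R₂ = 0.003124 Ω
P = I²R = (6.7)² × 0.003124 = 0.140 W

0.140 W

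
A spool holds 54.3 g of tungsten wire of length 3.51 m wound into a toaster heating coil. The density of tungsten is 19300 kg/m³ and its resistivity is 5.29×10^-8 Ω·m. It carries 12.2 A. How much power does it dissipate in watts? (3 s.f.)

A = m/(density·L) = 0.0543/(19300×3.51) = 8.0156e-07 m²
R = ρL/A = (5.29×10^-8)(3.51)/(8.0156e-07) = 0.2316 Ω
P = I²R = (12.2)² × 0.2316 = 34.5 W

34.5 W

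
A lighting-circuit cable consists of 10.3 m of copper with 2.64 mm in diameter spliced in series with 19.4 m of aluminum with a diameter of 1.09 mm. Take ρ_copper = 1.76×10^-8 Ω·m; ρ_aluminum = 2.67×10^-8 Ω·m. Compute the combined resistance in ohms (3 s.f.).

0.588 Ω

Segment 1: A = π(d/2)² = π(1.3200e-03 m)² = 5.474e-06 m²
R₁ = ρL/A = (1.76×10^-8)(10.3)/(5.474e-06) = 0.03312 Ω
Segment 2: A = π(d/2)² = π(5.4500e-04 m)² = 9.331e-07 m²
R₂ = (2.67×10^-8)(19.4)/(9.331e-07) = 0.5551 Ω
R = R₁ + R₂ = 0.588 Ω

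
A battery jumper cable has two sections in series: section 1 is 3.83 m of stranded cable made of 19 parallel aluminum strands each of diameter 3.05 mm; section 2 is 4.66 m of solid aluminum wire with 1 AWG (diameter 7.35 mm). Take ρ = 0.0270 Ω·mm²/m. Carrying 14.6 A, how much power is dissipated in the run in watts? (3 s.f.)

ρ = 0.0270 Ω·mm²/m = 2.70×10^-8 Ω·m
Section 1: A_strand = π(1.5250e-03)² = 7.306e-06 m²; R₁ = ρL/(N·A_s) = (2.70×10^-8)(3.83)/(19×7.306e-06) = 7.449×10^-4 Ω
Section 2: A = π(7.35/2 mm)² = π(3.6750e-03 m)² = 4.243e-05 m²
R₂ = (2.70×10^-8)(4.66)/(4.243e-05) = 0.002965 Ω
R = R₁ + R₂ = 0.00371 Ω
P = I²R = (14.6)² × 0.00371 = 0.791 W

0.791 W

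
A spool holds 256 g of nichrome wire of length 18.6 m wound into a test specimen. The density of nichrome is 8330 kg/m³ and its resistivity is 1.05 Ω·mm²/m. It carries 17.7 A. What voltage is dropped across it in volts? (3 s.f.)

ρ = 1.05 Ω·mm²/m = 1.05×10^-6 Ω·m
A = m/(density·L) = 0.256/(8330×18.6) = 1.6523e-06 m²
R = ρL/A = (1.05×10^-6)(18.6)/(1.6523e-06) = 11.82 Ω
V = IR = 17.7 × 11.82 = 209 V

209 V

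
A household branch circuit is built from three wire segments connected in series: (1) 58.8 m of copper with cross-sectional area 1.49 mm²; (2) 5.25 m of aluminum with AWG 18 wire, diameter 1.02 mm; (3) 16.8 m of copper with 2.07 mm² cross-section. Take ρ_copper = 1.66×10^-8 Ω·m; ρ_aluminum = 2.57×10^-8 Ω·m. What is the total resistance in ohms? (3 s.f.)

0.955 Ω

Seg 1: A = 1.49 mm² = 1.490e-06 m²
R_1 = (1.66×10^-8)(58.8)/(1.490e-06) = 0.6551 Ω
Seg 2: A = π(1.02/2 mm)² = π(5.1000e-04 m)² = 8.171e-07 m²
R_2 = (2.57×10^-8)(5.25)/(8.171e-07) = 0.1651 Ω
Seg 3: A = 2.07 mm² = 2.070e-06 m²
R_3 = (1.66×10^-8)(16.8)/(2.070e-06) = 0.1347 Ω
R_total = R_1 + R_2 + R_3 = 0.955 Ω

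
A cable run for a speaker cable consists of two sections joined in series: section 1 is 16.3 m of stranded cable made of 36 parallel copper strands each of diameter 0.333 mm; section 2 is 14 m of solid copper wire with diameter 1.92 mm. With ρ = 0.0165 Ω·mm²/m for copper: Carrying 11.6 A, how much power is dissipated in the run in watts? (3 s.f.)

ρ = 0.0165 Ω·mm²/m = 1.65×10^-8 Ω·m
Section 1: A_strand = π(1.6650e-04)² = 8.709e-08 m²; R₁ = ρL/(N·A_s) = (1.65×10^-8)(16.3)/(36×8.709e-08) = 0.08578 Ω
Section 2: A = π(d/2)² = π(9.6000e-04 m)² = 2.895e-06 m²
R₂ = (1.65×10^-8)(14)/(2.895e-06) = 0.07978 Ω
R = R₁ + R₂ = 0.1656 Ω
P = I²R = (11.6)² × 0.1656 = 22.3 W

22.3 W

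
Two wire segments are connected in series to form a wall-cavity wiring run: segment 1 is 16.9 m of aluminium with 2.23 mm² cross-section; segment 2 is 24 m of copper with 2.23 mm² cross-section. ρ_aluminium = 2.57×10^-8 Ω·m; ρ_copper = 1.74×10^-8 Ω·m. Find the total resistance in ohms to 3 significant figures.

Segment 1: A = 2.23 mm² = 2.230e-06 m²
R₁ = ρL/A = (2.57×10^-8)(16.9)/(2.230e-06) = 0.1948 Ω
R₂ = (1.74×10^-8)(24)/(2.230e-06) = 0.1873 Ω
R = R₁ + R₂ = 0.382 Ω

0.382 Ω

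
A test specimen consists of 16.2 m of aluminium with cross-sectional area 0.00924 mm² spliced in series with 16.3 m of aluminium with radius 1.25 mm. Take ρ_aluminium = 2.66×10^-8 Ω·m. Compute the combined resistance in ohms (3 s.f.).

Segment 1: A = 0.00924 mm² = 9.240e-09 m²
R₁ = ρL/A = (2.66×10^-8)(16.2)/(9.240e-09) = 46.64 Ω
Segment 2: A = πr² = π(1.2500e-03 m)² = 4.909e-06 m²
R₂ = (2.66×10^-8)(16.3)/(4.909e-06) = 0.08833 Ω
R = R₁ + R₂ = 46.7 Ω

46.7 Ω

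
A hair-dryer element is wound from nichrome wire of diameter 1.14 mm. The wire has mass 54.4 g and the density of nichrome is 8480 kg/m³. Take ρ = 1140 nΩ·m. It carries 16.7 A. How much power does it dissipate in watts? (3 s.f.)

ρ = 1140 nΩ·m = 1.14×10^-6 Ω·m
A = π(d/2)² = π(5.7000e-04 m)² = 1.0207e-06 m²
L = m/(density·A) = 0.0544/(8480×1.0207e-06) = 6.285 m
R = ρL/A = (1.14×10^-6)(6.285)/(1.0207e-06) = 7.02 Ω
P = I²R = (16.7)² × 7.02 = 1960 W

1960 W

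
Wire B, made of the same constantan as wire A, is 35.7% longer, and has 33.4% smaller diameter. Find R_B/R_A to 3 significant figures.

3.06

R ∝ L/d², so R_B/R_A = (1 + 35.7/100) × (1 − 33.4/100)⁻²
= 1.357 × 2.255 = 3.06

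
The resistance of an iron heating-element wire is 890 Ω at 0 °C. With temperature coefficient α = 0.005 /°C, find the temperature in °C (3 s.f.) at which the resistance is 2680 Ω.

R = R₀(1 + α(T − T₀)) ⇒ T = T₀ + (R/R₀ − 1)/α
T = 0 + (2680/890 − 1)/0.005 = 0 + (2.011)/0.005 = 402 °C

402 °C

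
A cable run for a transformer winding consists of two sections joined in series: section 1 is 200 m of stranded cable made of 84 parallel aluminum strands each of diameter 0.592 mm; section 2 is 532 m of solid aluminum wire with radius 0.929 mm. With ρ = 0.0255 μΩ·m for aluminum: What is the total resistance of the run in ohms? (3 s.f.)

ρ = 0.0255 μΩ·m = 2.55×10^-8 Ω·m
Section 1: A_strand = π(2.9600e-04)² = 2.753e-07 m²; R₁ = ρL/(N·A_s) = (2.55×10^-8)(200)/(84×2.753e-07) = 0.2206 Ω
Section 2: A = πr² = π(9.2900e-04 m)² = 2.711e-06 m²
R₂ = (2.55×10^-8)(532)/(2.711e-06) = 5.003 Ω
R = R₁ + R₂ = 5.22 Ω

5.22 Ω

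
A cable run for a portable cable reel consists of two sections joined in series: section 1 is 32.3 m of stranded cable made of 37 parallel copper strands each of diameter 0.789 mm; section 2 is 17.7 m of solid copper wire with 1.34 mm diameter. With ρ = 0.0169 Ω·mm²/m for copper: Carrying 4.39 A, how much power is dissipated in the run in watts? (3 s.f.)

4.67 W

ρ = 0.0169 Ω·mm²/m = 1.69×10^-8 Ω·m
Section 1: A_strand = π(3.9450e-04)² = 4.889e-07 m²; R₁ = ρL/(N·A_s) = (1.69×10^-8)(32.3)/(37×4.889e-07) = 0.03017 Ω
Section 2: A = π(d/2)² = π(6.7000e-04 m)² = 1.410e-06 m²
R₂ = (1.69×10^-8)(17.7)/(1.410e-06) = 0.2121 Ω
R = R₁ + R₂ = 0.2423 Ω
P = I²R = (4.39)² × 0.2423 = 4.67 W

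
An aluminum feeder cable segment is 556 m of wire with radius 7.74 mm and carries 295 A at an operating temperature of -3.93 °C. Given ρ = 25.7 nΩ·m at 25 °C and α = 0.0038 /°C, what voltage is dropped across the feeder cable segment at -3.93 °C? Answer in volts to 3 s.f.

ρ = 25.7 nΩ·m = 2.57×10^-8 Ω·m
A = πr² = π(7.7400e-03 m)² = 1.882e-04 m²
R₍25₎ = ρL/A = (2.57×10^-8)(556)/(1.882e-04) = 0.07592 Ω
R₍-3.93₎ = R₍25₎(1 + αΔT) = 0.07592 × (1 + 0.0038×-28.9) = 0.06758 Ω
V = IR = 295 × 0.06758 = 19.9 V

19.9 V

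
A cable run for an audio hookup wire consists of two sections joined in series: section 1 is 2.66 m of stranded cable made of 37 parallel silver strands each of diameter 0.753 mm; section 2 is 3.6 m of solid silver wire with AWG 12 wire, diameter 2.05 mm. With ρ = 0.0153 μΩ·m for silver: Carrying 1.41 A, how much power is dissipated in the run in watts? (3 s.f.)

0.0381 W

ρ = 0.0153 μΩ·m = 1.53×10^-8 Ω·m
Section 1: A_strand = π(3.7650e-04)² = 4.453e-07 m²; R₁ = ρL/(N·A_s) = (1.53×10^-8)(2.66)/(37×4.453e-07) = 0.00247 Ω
Section 2: A = π(2.05/2 mm)² = π(1.0250e-03 m)² = 3.301e-06 m²
R₂ = (1.53×10^-8)(3.6)/(3.301e-06) = 0.01669 Ω
R = R₁ + R₂ = 0.01916 Ω
P = I²R = (1.41)² × 0.01916 = 0.0381 W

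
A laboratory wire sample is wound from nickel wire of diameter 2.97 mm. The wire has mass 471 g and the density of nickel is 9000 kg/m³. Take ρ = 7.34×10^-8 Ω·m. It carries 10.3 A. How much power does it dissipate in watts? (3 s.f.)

8.49 W

A = π(d/2)² = π(1.4850e-03 m)² = 6.9279e-06 m²
L = m/(density·A) = 0.471/(9000×6.9279e-06) = 7.554 m
R = ρL/A = (7.34×10^-8)(7.554)/(6.9279e-06) = 0.08003 Ω
P = I²R = (10.3)² × 0.08003 = 8.49 W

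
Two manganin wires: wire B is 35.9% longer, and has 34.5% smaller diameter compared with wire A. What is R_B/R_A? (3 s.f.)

R ∝ L/d², so R_B/R_A = (1 + 35.9/100) × (1 − 34.5/100)⁻²
= 1.359 × 2.331 = 3.17

3.17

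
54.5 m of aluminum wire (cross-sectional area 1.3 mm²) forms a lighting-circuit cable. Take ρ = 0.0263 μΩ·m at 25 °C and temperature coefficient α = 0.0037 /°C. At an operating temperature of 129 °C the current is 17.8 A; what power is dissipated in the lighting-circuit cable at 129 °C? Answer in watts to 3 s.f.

ρ = 0.0263 μΩ·m = 2.63×10^-8 Ω·m
A = 1.3 mm² = 1.300e-06 m²
R₍25₎ = ρL/A = (2.63×10^-8)(54.5)/(1.300e-06) = 1.103 Ω
R₍129₎ = R₍25₎(1 + αΔT) = 1.103 × (1 + 0.0037×104) = 1.527 Ω
P = I²R = (17.8)² × 1.527 = 484 W

484 W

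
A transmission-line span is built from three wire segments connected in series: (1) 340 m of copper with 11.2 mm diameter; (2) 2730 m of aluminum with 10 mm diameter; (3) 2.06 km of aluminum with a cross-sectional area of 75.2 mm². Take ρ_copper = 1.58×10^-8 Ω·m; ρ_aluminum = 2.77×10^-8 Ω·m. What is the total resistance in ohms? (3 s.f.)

Seg 1: A = π(d/2)² = π(5.6000e-03 m)² = 9.852e-05 m²
R_1 = (1.58×10^-8)(340)/(9.852e-05) = 0.05453 Ω
Seg 2: A = π(d/2)² = π(5.0000e-03 m)² = 7.854e-05 m²
R_2 = (2.77×10^-8)(2730)/(7.854e-05) = 0.9628 Ω
Seg 3: A = 75.2 mm² = 7.520e-05 m²
R_3 = (2.77×10^-8)(2060)/(7.520e-05) = 0.7588 Ω
R_total = R_1 + R_2 + R_3 = 1.78 Ω

1.78 Ω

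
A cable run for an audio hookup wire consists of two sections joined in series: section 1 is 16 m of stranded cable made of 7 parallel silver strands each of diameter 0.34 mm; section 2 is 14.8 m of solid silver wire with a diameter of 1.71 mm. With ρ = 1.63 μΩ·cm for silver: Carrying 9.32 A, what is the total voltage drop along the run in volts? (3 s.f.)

ρ = 1.63 μΩ·cm = 1.63×10^-8 Ω·m
Section 1: A_strand = π(1.7000e-04)² = 9.079e-08 m²; R₁ = ρL/(N·A_s) = (1.63×10^-8)(16)/(7×9.079e-08) = 0.4104 Ω
Section 2: A = π(d/2)² = π(8.5500e-04 m)² = 2.297e-06 m²
R₂ = (1.63×10^-8)(14.8)/(2.297e-06) = 0.105 Ω
R = R₁ + R₂ = 0.5154 Ω
V = IR = 9.32 × 0.5154 = 4.80 V

4.80 V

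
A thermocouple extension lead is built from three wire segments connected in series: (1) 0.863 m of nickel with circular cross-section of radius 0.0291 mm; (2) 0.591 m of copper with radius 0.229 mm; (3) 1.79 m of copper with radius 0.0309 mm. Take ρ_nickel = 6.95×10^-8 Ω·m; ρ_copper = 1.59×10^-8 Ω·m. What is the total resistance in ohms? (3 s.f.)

32.1 Ω

Seg 1: A = πr² = π(2.9100e-05 m)² = 2.660e-09 m²
R_1 = (6.95×10^-8)(0.863)/(2.660e-09) = 22.55 Ω
Seg 2: A = πr² = π(2.2900e-04 m)² = 1.647e-07 m²
R_2 = (1.59×10^-8)(0.591)/(1.647e-07) = 0.05704 Ω
Seg 3: A = πr² = π(3.0900e-05 m)² = 3.000e-09 m²
R_3 = (1.59×10^-8)(1.79)/(3.000e-09) = 9.488 Ω
R_total = R_1 + R_2 + R_3 = 32.1 Ω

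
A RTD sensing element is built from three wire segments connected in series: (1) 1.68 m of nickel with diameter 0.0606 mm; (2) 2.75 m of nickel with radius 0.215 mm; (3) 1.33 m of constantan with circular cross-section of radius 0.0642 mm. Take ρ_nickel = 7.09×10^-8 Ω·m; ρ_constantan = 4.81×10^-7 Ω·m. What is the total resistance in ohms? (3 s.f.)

92.0 Ω

Seg 1: A = π(d/2)² = π(3.0300e-05 m)² = 2.884e-09 m²
R_1 = (7.09×10^-8)(1.68)/(2.884e-09) = 41.3 Ω
Seg 2: A = πr² = π(2.1500e-04 m)² = 1.452e-07 m²
R_2 = (7.09×10^-8)(2.75)/(1.452e-07) = 1.343 Ω
Seg 3: A = πr² = π(6.4200e-05 m)² = 1.295e-08 m²
R_3 = (4.81×10^-7)(1.33)/(1.295e-08) = 49.41 Ω
R_total = R_1 + R_2 + R_3 = 92.0 Ω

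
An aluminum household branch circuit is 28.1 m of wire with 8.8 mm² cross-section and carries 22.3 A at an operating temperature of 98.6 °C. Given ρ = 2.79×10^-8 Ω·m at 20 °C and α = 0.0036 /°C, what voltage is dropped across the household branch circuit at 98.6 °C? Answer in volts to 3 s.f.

2.55 V

A = 8.8 mm² = 8.800e-06 m²
R₍20₎ = ρL/A = (2.79×10^-8)(28.1)/(8.800e-06) = 0.08909 Ω
R₍98.6₎ = R₍20₎(1 + αΔT) = 0.08909 × (1 + 0.0036×78.6) = 0.1143 Ω
V = IR = 22.3 × 0.1143 = 2.55 V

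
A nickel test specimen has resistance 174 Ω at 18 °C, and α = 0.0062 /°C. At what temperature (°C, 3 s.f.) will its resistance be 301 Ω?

R = R₀(1 + α(T − T₀)) ⇒ T = T₀ + (R/R₀ − 1)/α
T = 18 + (301/174 − 1)/0.0062 = 18 + (0.7299)/0.0062 = 136 °C

136 °C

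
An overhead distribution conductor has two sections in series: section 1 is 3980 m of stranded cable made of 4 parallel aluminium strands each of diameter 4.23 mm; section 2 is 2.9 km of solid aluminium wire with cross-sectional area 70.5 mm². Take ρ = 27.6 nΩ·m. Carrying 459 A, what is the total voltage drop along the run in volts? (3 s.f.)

1420 V

ρ = 27.6 nΩ·m = 2.76×10^-8 Ω·m
Section 1: A_strand = π(2.1150e-03)² = 1.405e-05 m²; R₁ = ρL/(N·A_s) = (2.76×10^-8)(3980)/(4×1.405e-05) = 1.954 Ω
Section 2: A = 70.5 mm² = 7.050e-05 m²
R₂ = (2.76×10^-8)(2900)/(7.050e-05) = 1.135 Ω
R = R₁ + R₂ = 3.089 Ω
V = IR = 459 × 3.089 = 1420 V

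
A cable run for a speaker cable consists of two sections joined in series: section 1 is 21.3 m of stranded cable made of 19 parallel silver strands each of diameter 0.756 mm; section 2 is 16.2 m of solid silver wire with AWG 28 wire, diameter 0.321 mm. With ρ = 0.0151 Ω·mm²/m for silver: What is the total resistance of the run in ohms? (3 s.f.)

3.06 Ω

ρ = 0.0151 Ω·mm²/m = 1.51×10^-8 Ω·m
Section 1: A_strand = π(3.7800e-04)² = 4.489e-07 m²; R₁ = ρL/(N·A_s) = (1.51×10^-8)(21.3)/(19×4.489e-07) = 0.03771 Ω
Section 2: A = π(0.321/2 mm)² = π(1.6050e-04 m)² = 8.093e-08 m²
R₂ = (1.51×10^-8)(16.2)/(8.093e-08) = 3.023 Ω
R = R₁ + R₂ = 3.06 Ω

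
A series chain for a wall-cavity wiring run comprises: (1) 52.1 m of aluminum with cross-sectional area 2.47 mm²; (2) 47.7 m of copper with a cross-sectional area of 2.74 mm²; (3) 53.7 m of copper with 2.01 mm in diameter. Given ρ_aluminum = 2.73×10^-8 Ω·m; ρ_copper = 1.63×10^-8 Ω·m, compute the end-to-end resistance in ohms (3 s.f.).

1.14 Ω

Seg 1: A = 2.47 mm² = 2.470e-06 m²
R_1 = (2.73×10^-8)(52.1)/(2.470e-06) = 0.5758 Ω
Seg 2: A = 2.74 mm² = 2.740e-06 m²
R_2 = (1.63×10^-8)(47.7)/(2.740e-06) = 0.2838 Ω
Seg 3: A = π(d/2)² = π(1.0050e-03 m)² = 3.173e-06 m²
R_3 = (1.63×10^-8)(53.7)/(3.173e-06) = 0.2759 Ω
R_total = R_1 + R_2 + R_3 = 1.14 Ω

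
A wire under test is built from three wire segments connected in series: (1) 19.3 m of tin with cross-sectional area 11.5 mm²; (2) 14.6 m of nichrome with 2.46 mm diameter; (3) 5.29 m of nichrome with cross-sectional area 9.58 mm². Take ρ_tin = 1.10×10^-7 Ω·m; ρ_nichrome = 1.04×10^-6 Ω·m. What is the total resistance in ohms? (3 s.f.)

3.95 Ω

Seg 1: A = 11.5 mm² = 1.150e-05 m²
R_1 = (1.10×10^-7)(19.3)/(1.150e-05) = 0.1846 Ω
Seg 2: A = π(d/2)² = π(1.2300e-03 m)² = 4.753e-06 m²
R_2 = (1.04×10^-6)(14.6)/(4.753e-06) = 3.195 Ω
Seg 3: A = 9.58 mm² = 9.580e-06 m²
R_3 = (1.04×10^-6)(5.29)/(9.580e-06) = 0.5743 Ω
R_total = R_1 + R_2 + R_3 = 3.95 Ω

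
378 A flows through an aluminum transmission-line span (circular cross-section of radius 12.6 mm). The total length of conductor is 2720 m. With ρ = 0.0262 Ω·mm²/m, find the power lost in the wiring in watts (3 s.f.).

ρ = 0.0262 Ω·mm²/m = 2.62×10^-8 Ω·m
A = πr² = π(1.2600e-02 m)² = 4.988e-04 m²
R = ρL/A = (2.62×10^-8)(2720)/(4.988e-04) = 0.1429 Ω
P = I²R = (378)² × 0.1429 = 20400 W

20400 W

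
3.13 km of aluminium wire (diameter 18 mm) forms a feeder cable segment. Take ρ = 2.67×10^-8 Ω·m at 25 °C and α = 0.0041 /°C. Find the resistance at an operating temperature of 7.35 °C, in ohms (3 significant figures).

0.305 Ω

A = π(d/2)² = π(9.0000e-03 m)² = 2.545e-04 m²
R₍25°C₎ = ρL/A = (2.67×10^-8)(3130)/(2.545e-04) = 0.3284 Ω
R = R₀(1 + αΔT) = 0.3284(1 + 0.0041×-17.6) = 0.305 Ω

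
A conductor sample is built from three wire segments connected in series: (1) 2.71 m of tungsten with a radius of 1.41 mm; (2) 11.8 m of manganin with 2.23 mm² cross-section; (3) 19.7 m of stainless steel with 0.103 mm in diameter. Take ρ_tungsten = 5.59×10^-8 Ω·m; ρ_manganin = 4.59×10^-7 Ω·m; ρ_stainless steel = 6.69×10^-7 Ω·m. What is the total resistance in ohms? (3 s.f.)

Seg 1: A = πr² = π(1.4100e-03 m)² = 6.246e-06 m²
R_1 = (5.59×10^-8)(2.71)/(6.246e-06) = 0.02425 Ω
Seg 2: A = 2.23 mm² = 2.230e-06 m²
R_2 = (4.59×10^-7)(11.8)/(2.230e-06) = 2.429 Ω
Seg 3: A = π(d/2)² = π(5.1500e-05 m)² = 8.332e-09 m²
R_3 = (6.69×10^-7)(19.7)/(8.332e-09) = 1582 Ω
R_total = R_1 + R_2 + R_3 = 1580 Ω

1580 Ω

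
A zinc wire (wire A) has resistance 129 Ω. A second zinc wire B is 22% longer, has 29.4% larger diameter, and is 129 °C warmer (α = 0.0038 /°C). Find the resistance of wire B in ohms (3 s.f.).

R ∝ ρL/d² with ρ ∝ (1+αΔT), so R_B/R_A = (1 + 22/100) × (1 + 29.4/100)⁻² × (1 + 0.0038×129)
= 1.22 × 0.5972 × 1.49 = 1.086
R_B = 1.086 × 129 = 140 Ω

140 Ω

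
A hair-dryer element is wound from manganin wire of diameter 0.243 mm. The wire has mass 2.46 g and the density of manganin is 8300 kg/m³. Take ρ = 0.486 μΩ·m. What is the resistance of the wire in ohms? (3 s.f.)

67.0 Ω

ρ = 0.486 μΩ·m = 4.86×10^-7 Ω·m
A = π(d/2)² = π(1.2150e-04 m)² = 4.6377e-08 m²
L = m/(density·A) = 0.00246/(8300×4.6377e-08) = 6.391 m
R = ρL/A = (4.86×10^-7)(6.391)/(4.6377e-08) = 67.0 Ω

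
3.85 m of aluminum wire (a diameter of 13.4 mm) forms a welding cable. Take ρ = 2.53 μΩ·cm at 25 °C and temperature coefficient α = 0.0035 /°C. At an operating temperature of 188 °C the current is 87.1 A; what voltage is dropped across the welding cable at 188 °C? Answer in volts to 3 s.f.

0.0945 V

ρ = 2.53 μΩ·cm = 2.53×10^-8 Ω·m
A = π(d/2)² = π(6.7000e-03 m)² = 1.410e-04 m²
R₍25₎ = ρL/A = (2.53×10^-8)(3.85)/(1.410e-04) = 6.907×10^-4 Ω
R₍188₎ = R₍25₎(1 + αΔT) = 6.907×10^-4 × (1 + 0.0035×163) = 0.001085 Ω
V = IR = 87.1 × 0.001085 = 0.0945 V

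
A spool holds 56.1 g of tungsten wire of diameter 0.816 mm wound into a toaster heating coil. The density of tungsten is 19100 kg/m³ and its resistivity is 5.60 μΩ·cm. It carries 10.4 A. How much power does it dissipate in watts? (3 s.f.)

65.0 W

ρ = 5.60 μΩ·cm = 5.60×10^-8 Ω·m
A = π(d/2)² = π(4.0800e-04 m)² = 5.2296e-07 m²
L = m/(density·A) = 0.0561/(19100×5.2296e-07) = 5.616 m
R = ρL/A = (5.60×10^-8)(5.616)/(5.2296e-07) = 0.6014 Ω
P = I²R = (10.4)² × 0.6014 = 65.0 W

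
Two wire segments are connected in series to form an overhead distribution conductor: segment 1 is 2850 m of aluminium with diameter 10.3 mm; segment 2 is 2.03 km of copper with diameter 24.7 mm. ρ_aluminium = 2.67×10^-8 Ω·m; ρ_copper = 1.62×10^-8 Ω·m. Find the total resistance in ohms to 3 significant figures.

0.982 Ω

Segment 1: A = π(d/2)² = π(5.1500e-03 m)² = 8.332e-05 m²
R₁ = ρL/A = (2.67×10^-8)(2850)/(8.332e-05) = 0.9133 Ω
Segment 2: A = π(d/2)² = π(1.2350e-02 m)² = 4.792e-04 m²
R₂ = (1.62×10^-8)(2030)/(4.792e-04) = 0.06863 Ω
R = R₁ + R₂ = 0.982 Ω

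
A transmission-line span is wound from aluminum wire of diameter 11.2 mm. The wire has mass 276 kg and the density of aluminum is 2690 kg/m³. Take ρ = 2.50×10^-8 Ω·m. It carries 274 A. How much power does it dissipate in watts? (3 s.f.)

19800 W

A = π(d/2)² = π(5.6000e-03 m)² = 9.8520e-05 m²
L = m/(density·A) = 276/(2690×9.8520e-05) = 1041 m
R = ρL/A = (2.50×10^-8)(1041)/(9.8520e-05) = 0.2643 Ω
P = I²R = (274)² × 0.2643 = 19800 W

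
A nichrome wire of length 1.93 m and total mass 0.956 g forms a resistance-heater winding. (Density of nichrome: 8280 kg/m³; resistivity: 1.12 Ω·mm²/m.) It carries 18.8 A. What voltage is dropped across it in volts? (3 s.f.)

679 V

ρ = 1.12 Ω·mm²/m = 1.12×10^-6 Ω·m
A = m/(density·L) = 9.560×10^-4/(8280×1.93) = 5.9823e-08 m²
R = ρL/A = (1.12×10^-6)(1.93)/(5.9823e-08) = 36.13 Ω
V = IR = 18.8 × 36.13 = 679 V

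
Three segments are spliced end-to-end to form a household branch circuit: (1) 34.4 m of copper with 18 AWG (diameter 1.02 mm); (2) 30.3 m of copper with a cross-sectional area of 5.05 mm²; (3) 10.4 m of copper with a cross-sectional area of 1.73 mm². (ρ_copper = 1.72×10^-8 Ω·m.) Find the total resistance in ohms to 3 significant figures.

Seg 1: A = π(1.02/2 mm)² = π(5.1000e-04 m)² = 8.171e-07 m²
R_1 = (1.72×10^-8)(34.4)/(8.171e-07) = 0.7241 Ω
Seg 2: A = 5.05 mm² = 5.050e-06 m²
R_2 = (1.72×10^-8)(30.3)/(5.050e-06) = 0.1032 Ω
Seg 3: A = 1.73 mm² = 1.730e-06 m²
R_3 = (1.72×10^-8)(10.4)/(1.730e-06) = 0.1034 Ω
R_total = R_1 + R_2 + R_3 = 0.931 Ω

0.931 Ω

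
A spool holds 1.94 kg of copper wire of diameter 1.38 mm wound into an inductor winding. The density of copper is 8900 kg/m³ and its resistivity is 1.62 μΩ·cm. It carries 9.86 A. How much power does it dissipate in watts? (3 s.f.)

ρ = 1.62 μΩ·cm = 1.62×10^-8 Ω·m
A = π(d/2)² = π(6.9000e-04 m)² = 1.4957e-06 m²
L = m/(density·A) = 1.94/(8900×1.4957e-06) = 145.7 m
R = ρL/A = (1.62×10^-8)(145.7)/(1.4957e-06) = 1.578 Ω
P = I²R = (9.86)² × 1.578 = 153 W

153 W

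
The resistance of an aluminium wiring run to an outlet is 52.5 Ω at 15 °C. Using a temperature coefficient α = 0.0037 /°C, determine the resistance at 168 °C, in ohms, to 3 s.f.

82.2 Ω

ΔT = 168 − 15 = 153 °C
R = R₀(1 + αΔT) = 52.5 × (1 + 0.0037×153) = 52.5 × 1.566 = 82.2 Ω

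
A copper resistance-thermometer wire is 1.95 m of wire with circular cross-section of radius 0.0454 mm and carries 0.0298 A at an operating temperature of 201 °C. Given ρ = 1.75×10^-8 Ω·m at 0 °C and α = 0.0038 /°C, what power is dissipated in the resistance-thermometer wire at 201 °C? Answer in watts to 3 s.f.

0.00825 W

A = πr² = π(4.5400e-05 m)² = 6.475e-09 m²
R₍0₎ = ρL/A = (1.75×10^-8)(1.95)/(6.475e-09) = 5.27 Ω
R₍201₎ = R₍0₎(1 + αΔT) = 5.27 × (1 + 0.0038×201) = 9.295 Ω
P = I²R = (0.0298)² × 9.295 = 0.00825 W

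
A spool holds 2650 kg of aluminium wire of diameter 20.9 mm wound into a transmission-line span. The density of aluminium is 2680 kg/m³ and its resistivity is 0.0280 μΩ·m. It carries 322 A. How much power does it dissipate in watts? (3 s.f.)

24400 W

ρ = 0.0280 μΩ·m = 2.80×10^-8 Ω·m
A = π(d/2)² = π(1.0450e-02 m)² = 3.4307e-04 m²
L = m/(density·A) = 2650/(2680×3.4307e-04) = 2882 m
R = ρL/A = (2.80×10^-8)(2882)/(3.4307e-04) = 0.2352 Ω
P = I²R = (322)² × 0.2352 = 24400 W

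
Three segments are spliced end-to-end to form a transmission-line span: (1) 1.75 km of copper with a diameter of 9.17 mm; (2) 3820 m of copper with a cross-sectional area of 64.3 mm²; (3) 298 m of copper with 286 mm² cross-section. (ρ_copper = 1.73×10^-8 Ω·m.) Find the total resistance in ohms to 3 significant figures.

1.50 Ω

Seg 1: A = π(d/2)² = π(4.5850e-03 m)² = 6.604e-05 m²
R_1 = (1.73×10^-8)(1750)/(6.604e-05) = 0.4584 Ω
Seg 2: A = 64.3 mm² = 6.430e-05 m²
R_2 = (1.73×10^-8)(3820)/(6.430e-05) = 1.028 Ω
Seg 3: A = 286 mm² = 2.860e-04 m²
R_3 = (1.73×10^-8)(298)/(2.860e-04) = 0.01803 Ω
R_total = R_1 + R_2 + R_3 = 1.50 Ω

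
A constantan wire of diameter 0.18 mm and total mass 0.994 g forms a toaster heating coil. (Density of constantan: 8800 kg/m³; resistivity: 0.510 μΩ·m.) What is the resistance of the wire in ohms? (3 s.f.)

ρ = 0.510 μΩ·m = 5.10×10^-7 Ω·m
A = π(d/2)² = π(9.0000e-05 m)² = 2.5447e-08 m²
L = m/(density·A) = 9.940×10^-4/(8800×2.5447e-08) = 4.439 m
R = ρL/A = (5.10×10^-7)(4.439)/(2.5447e-08) = 89.0 Ω

89.0 Ω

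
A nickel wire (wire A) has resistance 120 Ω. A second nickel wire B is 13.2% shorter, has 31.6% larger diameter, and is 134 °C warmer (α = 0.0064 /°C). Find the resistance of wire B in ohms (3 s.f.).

112 Ω

R ∝ ρL/d² with ρ ∝ (1+αΔT), so R_B/R_A = (1 − 13.2/100) × (1 + 31.6/100)⁻² × (1 + 0.0064×134)
= 0.868 × 0.5774 × 1.858 = 0.931
R_B = 0.931 × 120 = 112 Ω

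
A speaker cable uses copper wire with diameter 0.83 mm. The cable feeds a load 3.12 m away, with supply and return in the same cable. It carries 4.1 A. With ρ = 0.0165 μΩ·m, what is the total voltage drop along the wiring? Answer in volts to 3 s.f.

0.780 V

ρ = 0.0165 μΩ·m = 1.65×10^-8 Ω·m
A = π(d/2)² = π(4.1500e-04 m)² = 5.411e-07 m²
Total conductor length (both ways) L = 2 × 3.12 = 6.24 m
R = ρL/A = (1.65×10^-8)(6.24)/(5.411e-07) = 0.1903 Ω
V = IR = 4.1 × 0.1903 = 0.780 V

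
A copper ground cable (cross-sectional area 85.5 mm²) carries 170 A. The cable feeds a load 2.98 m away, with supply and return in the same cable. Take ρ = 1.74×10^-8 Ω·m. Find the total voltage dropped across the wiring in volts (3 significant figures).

A = 85.5 mm² = 8.550e-05 m²
Total conductor length (both ways) L = 2 × 2.98 = 5.96 m
R = ρL/A = (1.74×10^-8)(5.96)/(8.550e-05) = 0.001213 Ω
V = IR = 170 × 0.001213 = 0.206 V

0.206 V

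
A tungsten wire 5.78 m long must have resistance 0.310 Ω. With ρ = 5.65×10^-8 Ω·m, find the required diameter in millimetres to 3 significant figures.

1.16 mm

A = ρL/R = (5.65×10^-8)(5.78)/(0.31) = 1.053e-06 m²
d = 2√(A/π) = 1.158e-03 m = 1.16 mm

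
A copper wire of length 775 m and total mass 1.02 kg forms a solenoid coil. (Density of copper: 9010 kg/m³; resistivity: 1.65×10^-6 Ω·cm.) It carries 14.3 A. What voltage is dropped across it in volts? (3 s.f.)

1250 V

ρ = 1.65×10^-6 Ω·cm = 1.65×10^-8 Ω·m
A = m/(density·L) = 1.02/(9010×775) = 1.4607e-07 m²
R = ρL/A = (1.65×10^-8)(775)/(1.4607e-07) = 87.54 Ω
V = IR = 14.3 × 87.54 = 1250 V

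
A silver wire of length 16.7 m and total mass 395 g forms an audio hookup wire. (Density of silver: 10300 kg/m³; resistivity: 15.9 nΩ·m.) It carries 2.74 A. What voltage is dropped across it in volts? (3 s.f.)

0.317 V

ρ = 15.9 nΩ·m = 1.59×10^-8 Ω·m
A = m/(density·L) = 0.395/(10300×16.7) = 2.2964e-06 m²
R = ρL/A = (1.59×10^-8)(16.7)/(2.2964e-06) = 0.1156 Ω
V = IR = 2.74 × 0.1156 = 0.317 V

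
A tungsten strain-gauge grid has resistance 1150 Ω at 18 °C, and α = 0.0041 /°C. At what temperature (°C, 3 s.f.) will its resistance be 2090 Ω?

R = R₀(1 + α(T − T₀)) ⇒ T = T₀ + (R/R₀ − 1)/α
T = 18 + (2090/1150 − 1)/0.0041 = 18 + (0.8174)/0.0041 = 217 °C

217 °C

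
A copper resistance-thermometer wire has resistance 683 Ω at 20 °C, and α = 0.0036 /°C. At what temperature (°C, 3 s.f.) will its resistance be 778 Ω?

R = R₀(1 + α(T − T₀)) ⇒ T = T₀ + (R/R₀ − 1)/α
T = 20 + (778/683 − 1)/0.0036 = 20 + (0.1391)/0.0036 = 58.6 °C

58.6 °C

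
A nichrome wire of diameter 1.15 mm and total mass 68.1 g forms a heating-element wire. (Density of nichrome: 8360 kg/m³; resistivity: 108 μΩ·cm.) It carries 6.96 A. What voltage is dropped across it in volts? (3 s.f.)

56.8 V

ρ = 108 μΩ·cm = 1.08×10^-6 Ω·m
A = π(d/2)² = π(5.7500e-04 m)² = 1.0387e-06 m²
L = m/(density·A) = 0.0681/(8360×1.0387e-06) = 7.843 m
R = ρL/A = (1.08×10^-6)(7.843)/(1.0387e-06) = 8.154 Ω
V = IR = 6.96 × 8.154 = 56.8 V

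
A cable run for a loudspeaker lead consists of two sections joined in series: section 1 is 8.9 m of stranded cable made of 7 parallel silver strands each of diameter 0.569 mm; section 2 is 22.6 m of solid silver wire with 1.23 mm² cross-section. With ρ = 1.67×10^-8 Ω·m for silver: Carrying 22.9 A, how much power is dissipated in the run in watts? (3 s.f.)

205 W

Section 1: A_strand = π(2.8450e-04)² = 2.543e-07 m²; R₁ = ρL/(N·A_s) = (1.67×10^-8)(8.9)/(7×2.543e-07) = 0.0835 Ω
Section 2: A = 1.23 mm² = 1.230e-06 m²
R₂ = (1.67×10^-8)(22.6)/(1.230e-06) = 0.3068 Ω
R = R₁ + R₂ = 0.3903 Ω
P = I²R = (22.9)² × 0.3903 = 205 W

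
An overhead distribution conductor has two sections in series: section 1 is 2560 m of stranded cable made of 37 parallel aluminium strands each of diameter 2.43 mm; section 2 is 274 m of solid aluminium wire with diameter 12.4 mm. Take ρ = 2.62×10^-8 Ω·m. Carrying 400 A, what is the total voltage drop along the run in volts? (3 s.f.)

Section 1: A_strand = π(1.2150e-03)² = 4.638e-06 m²; R₁ = ρL/(N·A_s) = (2.62×10^-8)(2560)/(37×4.638e-06) = 0.3909 Ω
Section 2: A = π(d/2)² = π(6.2000e-03 m)² = 1.208e-04 m²
R₂ = (2.62×10^-8)(274)/(1.208e-04) = 0.05945 Ω
R = R₁ + R₂ = 0.4503 Ω
V = IR = 400 × 0.4503 = 180 V

180 V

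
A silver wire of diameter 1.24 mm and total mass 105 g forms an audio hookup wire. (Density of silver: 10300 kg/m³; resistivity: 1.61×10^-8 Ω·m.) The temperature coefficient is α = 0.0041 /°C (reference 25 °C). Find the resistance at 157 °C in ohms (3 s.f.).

0.173 Ω

A = π(d/2)² = π(6.2000e-04 m)² = 1.2076e-06 m²
L = m/(density·A) = 0.105/(10300×1.2076e-06) = 8.441 m
R = ρL/A = (1.61×10^-8)(8.441)/(1.2076e-06) = 0.1125 Ω
R(157 °C) = 0.1125 × (1 + 0.0041×132) = 0.173 Ω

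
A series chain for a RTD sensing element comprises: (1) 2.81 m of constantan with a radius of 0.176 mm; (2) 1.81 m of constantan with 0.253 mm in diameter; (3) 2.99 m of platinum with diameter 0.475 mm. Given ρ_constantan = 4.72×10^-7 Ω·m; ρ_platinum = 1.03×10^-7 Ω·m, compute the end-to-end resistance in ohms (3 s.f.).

Seg 1: A = πr² = π(1.7600e-04 m)² = 9.731e-08 m²
R_1 = (4.72×10^-7)(2.81)/(9.731e-08) = 13.63 Ω
Seg 2: A = π(d/2)² = π(1.2650e-04 m)² = 5.027e-08 m²
R_2 = (4.72×10^-7)(1.81)/(5.027e-08) = 16.99 Ω
Seg 3: A = π(d/2)² = π(2.3750e-04 m)² = 1.772e-07 m²
R_3 = (1.03×10^-7)(2.99)/(1.772e-07) = 1.738 Ω
R_total = R_1 + R_2 + R_3 = 32.4 Ω

32.4 Ω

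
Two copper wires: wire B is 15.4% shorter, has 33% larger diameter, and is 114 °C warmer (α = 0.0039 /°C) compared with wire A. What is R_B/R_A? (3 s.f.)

R ∝ ρL/d² with ρ ∝ (1+αΔT), so R_B/R_A = (1 − 15.4/100) × (1 + 33/100)⁻² × (1 + 0.0039×114)
= 0.846 × 0.5653 × 1.445 = 0.691

0.691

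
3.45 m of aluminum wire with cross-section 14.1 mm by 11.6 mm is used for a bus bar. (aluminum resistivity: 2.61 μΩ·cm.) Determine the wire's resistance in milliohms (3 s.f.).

ρ = 2.61 μΩ·cm = 2.61×10^-8 Ω·m
A = 14.1 × 11.6 mm² = 164 mm² = 1.636e-04 m²
R = ρL/A = (2.61×10^-8)(3.45 m)/(1.636e-04 m²) = 0.551 mΩ

0.551 mΩ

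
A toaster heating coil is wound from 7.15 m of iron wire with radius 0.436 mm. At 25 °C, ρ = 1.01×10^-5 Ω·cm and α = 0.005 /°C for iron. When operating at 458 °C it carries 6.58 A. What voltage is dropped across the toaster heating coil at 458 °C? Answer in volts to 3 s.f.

ρ = 1.01×10^-5 Ω·cm = 1.01×10^-7 Ω·m
A = πr² = π(4.3600e-04 m)² = 5.972e-07 m²
R₍25₎ = ρL/A = (1.01×10^-7)(7.15)/(5.972e-07) = 1.209 Ω
R₍458₎ = R₍25₎(1 + αΔT) = 1.209 × (1 + 0.005×433) = 3.827 Ω
V = IR = 6.58 × 3.827 = 25.2 V

25.2 V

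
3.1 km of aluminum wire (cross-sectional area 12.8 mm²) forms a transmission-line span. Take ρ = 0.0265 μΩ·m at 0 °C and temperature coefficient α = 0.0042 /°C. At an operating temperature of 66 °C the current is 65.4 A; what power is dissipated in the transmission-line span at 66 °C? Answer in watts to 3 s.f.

ρ = 0.0265 μΩ·m = 2.65×10^-8 Ω·m
A = 12.8 mm² = 1.280e-05 m²
R₍0₎ = ρL/A = (2.65×10^-8)(3100)/(1.280e-05) = 6.418 Ω
R₍66₎ = R₍0₎(1 + αΔT) = 6.418 × (1 + 0.0042×66) = 8.197 Ω
P = I²R = (65.4)² × 8.197 = 35100 W

35100 W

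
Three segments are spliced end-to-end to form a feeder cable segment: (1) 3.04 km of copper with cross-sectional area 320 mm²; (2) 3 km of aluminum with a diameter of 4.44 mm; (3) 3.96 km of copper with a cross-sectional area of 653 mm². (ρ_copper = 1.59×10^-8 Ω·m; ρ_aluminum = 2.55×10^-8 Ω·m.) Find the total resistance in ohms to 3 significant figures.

5.19 Ω

Seg 1: A = 320 mm² = 3.200e-04 m²
R_1 = (1.59×10^-8)(3040)/(3.200e-04) = 0.1511 Ω
Seg 2: A = π(d/2)² = π(2.2200e-03 m)² = 1.548e-05 m²
R_2 = (2.55×10^-8)(3000)/(1.548e-05) = 4.941 Ω
Seg 3: A = 653 mm² = 6.530e-04 m²
R_3 = (1.59×10^-8)(3960)/(6.530e-04) = 0.09642 Ω
R_total = R_1 + R_2 + R_3 = 5.19 Ω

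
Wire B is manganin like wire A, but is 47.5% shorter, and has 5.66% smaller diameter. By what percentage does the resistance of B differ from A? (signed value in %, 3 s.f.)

R ∝ L/d², so R_B/R_A = (1 − 47.5/100) × (1 − 5.66/100)⁻²
= 0.525 × 1.124 = 0.5899
(R_B − R_A)/R_A = 0.5899 − 1 = -41.0%

-41.0%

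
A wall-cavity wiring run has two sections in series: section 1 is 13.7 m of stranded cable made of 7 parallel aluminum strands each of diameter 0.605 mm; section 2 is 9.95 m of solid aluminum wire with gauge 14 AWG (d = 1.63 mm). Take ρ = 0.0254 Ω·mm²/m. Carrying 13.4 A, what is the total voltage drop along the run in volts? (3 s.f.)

3.94 V

ρ = 0.0254 Ω·mm²/m = 2.54×10^-8 Ω·m
Section 1: A_strand = π(3.0250e-04)² = 2.875e-07 m²; R₁ = ρL/(N·A_s) = (2.54×10^-8)(13.7)/(7×2.875e-07) = 0.1729 Ω
Section 2: A = π(1.63/2 mm)² = π(8.1500e-04 m)² = 2.087e-06 m²
R₂ = (2.54×10^-8)(9.95)/(2.087e-06) = 0.1211 Ω
R = R₁ + R₂ = 0.294 Ω
V = IR = 13.4 × 0.294 = 3.94 V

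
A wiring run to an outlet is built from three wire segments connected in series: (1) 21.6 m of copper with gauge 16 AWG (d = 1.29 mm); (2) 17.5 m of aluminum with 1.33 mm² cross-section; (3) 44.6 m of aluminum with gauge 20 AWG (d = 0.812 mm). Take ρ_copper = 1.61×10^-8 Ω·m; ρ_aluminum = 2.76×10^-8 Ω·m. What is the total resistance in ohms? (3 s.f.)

Seg 1: A = π(1.29/2 mm)² = π(6.4500e-04 m)² = 1.307e-06 m²
R_1 = (1.61×10^-8)(21.6)/(1.307e-06) = 0.2661 Ω
Seg 2: A = 1.33 mm² = 1.330e-06 m²
R_2 = (2.76×10^-8)(17.5)/(1.330e-06) = 0.3632 Ω
Seg 3: A = π(0.812/2 mm)² = π(4.0600e-04 m)² = 5.178e-07 m²
R_3 = (2.76×10^-8)(44.6)/(5.178e-07) = 2.377 Ω
R_total = R_1 + R_2 + R_3 = 3.01 Ω

3.01 Ω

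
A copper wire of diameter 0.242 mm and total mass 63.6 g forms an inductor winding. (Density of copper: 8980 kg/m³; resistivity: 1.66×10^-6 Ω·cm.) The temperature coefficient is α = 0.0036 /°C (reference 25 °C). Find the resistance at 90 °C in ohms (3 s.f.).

ρ = 1.66×10^-6 Ω·cm = 1.66×10^-8 Ω·m
A = π(d/2)² = π(1.2100e-04 m)² = 4.5996e-08 m²
L = m/(density·A) = 0.0636/(8980×4.5996e-08) = 154 m
R = ρL/A = (1.66×10^-8)(154)/(4.5996e-08) = 55.57 Ω
R(90 °C) = 55.57 × (1 + 0.0036×65) = 68.6 Ω

68.6 Ω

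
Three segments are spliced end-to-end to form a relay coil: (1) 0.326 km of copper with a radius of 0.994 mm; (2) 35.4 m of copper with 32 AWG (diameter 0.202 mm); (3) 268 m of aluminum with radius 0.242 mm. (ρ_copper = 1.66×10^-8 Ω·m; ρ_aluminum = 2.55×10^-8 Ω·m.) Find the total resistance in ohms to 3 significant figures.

Seg 1: A = πr² = π(9.9400e-04 m)² = 3.104e-06 m²
R_1 = (1.66×10^-8)(326)/(3.104e-06) = 1.743 Ω
Seg 2: A = π(0.202/2 mm)² = π(1.0100e-04 m)² = 3.205e-08 m²
R_2 = (1.66×10^-8)(35.4)/(3.205e-08) = 18.34 Ω
Seg 3: A = πr² = π(2.4200e-04 m)² = 1.840e-07 m²
R_3 = (2.55×10^-8)(268)/(1.840e-07) = 37.14 Ω
R_total = R_1 + R_2 + R_3 = 57.2 Ω

57.2 Ω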